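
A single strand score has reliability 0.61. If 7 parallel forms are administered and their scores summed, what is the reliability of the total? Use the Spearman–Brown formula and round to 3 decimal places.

0.916

ρ_k = kρ / (1 + (k−1)ρ) = 7·0.61 / (1 + 6·0.61) = 4.270 / 4.660 = 0.916.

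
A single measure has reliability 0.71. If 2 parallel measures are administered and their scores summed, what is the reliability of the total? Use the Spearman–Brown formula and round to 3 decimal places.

0.830

ρ_k = kρ / (1 + (k−1)ρ) = 2·0.71 / (1 + 1·0.71) = 1.420 / 1.710 = 0.830.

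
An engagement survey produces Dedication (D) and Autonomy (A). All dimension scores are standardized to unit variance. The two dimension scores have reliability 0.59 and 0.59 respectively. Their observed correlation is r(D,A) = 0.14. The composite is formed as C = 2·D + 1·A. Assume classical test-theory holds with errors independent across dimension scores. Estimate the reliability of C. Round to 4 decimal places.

0.6313

Var(C) = 2² + 1 + 2·[2·0.14] = 5 + 0.56 = 5.56.
Under uncorrelated errors the observed covariances equal the true-score covariances, so only the own-variance terms attenuate.
True-score variance = [2²·0.59 + 0.59] + 0.56 = 2.95 + 0.56 = 3.51.
Reliability = 3.51 / 5.56 = 0.6313.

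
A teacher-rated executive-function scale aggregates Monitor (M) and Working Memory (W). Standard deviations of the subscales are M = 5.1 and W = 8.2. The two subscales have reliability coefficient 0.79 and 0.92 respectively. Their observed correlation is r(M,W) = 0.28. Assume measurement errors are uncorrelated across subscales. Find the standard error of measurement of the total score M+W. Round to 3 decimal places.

Var(total) = 93.25 + 23.4192 = 116.669.
True-score variance = 82.4087 + 23.4192 = 105.828, so reliability = 0.9071.
Error variance = 116.669 − 105.828 = 10.8413; SEM = √10.8413 = 3.293.

3.293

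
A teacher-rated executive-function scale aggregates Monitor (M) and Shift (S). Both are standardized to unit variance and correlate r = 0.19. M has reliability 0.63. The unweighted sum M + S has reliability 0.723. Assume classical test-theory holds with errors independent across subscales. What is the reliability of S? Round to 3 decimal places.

Var(M+S) = 2 + 2·0.19 = 2.380.
True-score variance = ρ_M + ρ_S + 2·0.19, so 0.723 = (0.63 + ρ_S + 0.38) / 2.380.
ρ_S = 0.723·2.380 − 0.63 − 0.38 = 0.711.

0.711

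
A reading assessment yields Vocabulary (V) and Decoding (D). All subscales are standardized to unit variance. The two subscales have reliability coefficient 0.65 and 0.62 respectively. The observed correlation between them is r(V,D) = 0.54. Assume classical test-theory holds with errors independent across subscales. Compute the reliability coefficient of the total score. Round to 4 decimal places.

0.7630

Var(V+D) = 2 + 2·[0.54] = 2 + 1.08 = 3.08.
Because errors are independent across components, Cov(Tᵢ,Tⱼ) = Cov(Xᵢ,Xⱼ); the off-diagonal part of the true-score variance is the same as above.
True-score variance = [0.65 + 0.62] + 1.08 = 1.27 + 1.08 = 2.35.
Reliability = 2.35 / 3.08 = 0.7630.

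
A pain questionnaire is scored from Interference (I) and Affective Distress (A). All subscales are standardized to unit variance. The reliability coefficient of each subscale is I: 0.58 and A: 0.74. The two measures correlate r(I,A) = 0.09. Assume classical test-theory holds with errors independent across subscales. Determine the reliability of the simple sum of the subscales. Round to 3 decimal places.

Var(I+A) = 2 + 2·[0.09] = 2 + 0.18 = 2.18.
With uncorrelated errors the cross-covariances are all true-score covariance, so they carry over unchanged; only the diagonal terms shrink to ρᵢσᵢ².
True-score variance = [0.58 + 0.74] + 0.18 = 1.32 + 0.18 = 1.5.
Reliability = 1.5 / 2.18 = 0.688.

0.688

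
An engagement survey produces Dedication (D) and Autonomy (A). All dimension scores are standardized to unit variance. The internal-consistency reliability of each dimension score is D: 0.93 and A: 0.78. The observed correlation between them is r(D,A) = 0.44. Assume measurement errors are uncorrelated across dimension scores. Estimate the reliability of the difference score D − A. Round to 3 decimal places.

Var(D−A) = 1 + 1 − 2·0.44 = 2 − 0.88 = 1.12.
Because errors are independent across components, Cov(Tᵢ,Tⱼ) = Cov(Xᵢ,Xⱼ); the off-diagonal part of the true-score variance is the same as above.
True-score variance = [0.93 + 0.78] − 0.88 = 1.71 − 0.88 = 0.83.
Reliability = 0.83 / 1.12 = 0.741.

0.741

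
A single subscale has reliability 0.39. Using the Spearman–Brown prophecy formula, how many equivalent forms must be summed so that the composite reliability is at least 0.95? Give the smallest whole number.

30

k ≥ ρ*(1−ρ₁)/(ρ₁(1−ρ*)) = 0.95·0.61 / (0.39·0.05) = 29.718.
Smallest integer k = 30.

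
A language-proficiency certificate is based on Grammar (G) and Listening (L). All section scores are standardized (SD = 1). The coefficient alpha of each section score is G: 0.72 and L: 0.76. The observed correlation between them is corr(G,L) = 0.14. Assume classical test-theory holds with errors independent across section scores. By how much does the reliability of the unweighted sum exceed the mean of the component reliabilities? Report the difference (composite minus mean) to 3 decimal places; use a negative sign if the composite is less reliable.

0.032

Var(sum) = 2 + 0.28 = 2.28; true-score variance = 1.48 + 0.28 = 1.76; composite reliability = 0.7719.
Mean component reliability = 0.7400.
Difference = 0.7719 − 0.7400 = 0.032.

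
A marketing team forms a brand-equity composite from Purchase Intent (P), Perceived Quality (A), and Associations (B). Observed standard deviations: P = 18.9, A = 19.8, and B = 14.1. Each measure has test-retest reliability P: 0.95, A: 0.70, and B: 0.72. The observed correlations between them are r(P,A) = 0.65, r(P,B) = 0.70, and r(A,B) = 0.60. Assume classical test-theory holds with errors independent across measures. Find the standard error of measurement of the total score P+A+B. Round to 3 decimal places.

Var(total) = 948.06 + 1194.59 = 2142.65.
True-score variance = 756.921 + 1194.59 = 1951.51, so reliability = 0.9108.
Error variance = 2142.65 − 1951.51 = 191.139; SEM = √191.139 = 13.825.

13.825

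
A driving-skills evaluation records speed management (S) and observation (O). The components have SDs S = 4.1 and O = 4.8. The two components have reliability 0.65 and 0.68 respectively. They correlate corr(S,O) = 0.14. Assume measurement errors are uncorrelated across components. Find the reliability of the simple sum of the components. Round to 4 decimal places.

Var(S+O) = 4.1² + 4.8² + 2·[4.1·4.8·0.14] = 39.85 + 5.5104 = 45.3604.
Because errors are independent across components, Cov(Tᵢ,Tⱼ) = Cov(Xᵢ,Xⱼ); the off-diagonal part of the true-score variance is the same as above.
True-score variance = [4.1²·0.65 + 4.8²·0.68] + 5.5104 = 26.5937 + 5.5104 = 32.1041.
Reliability = 32.1041 / 45.3604 = 0.7078.

0.7078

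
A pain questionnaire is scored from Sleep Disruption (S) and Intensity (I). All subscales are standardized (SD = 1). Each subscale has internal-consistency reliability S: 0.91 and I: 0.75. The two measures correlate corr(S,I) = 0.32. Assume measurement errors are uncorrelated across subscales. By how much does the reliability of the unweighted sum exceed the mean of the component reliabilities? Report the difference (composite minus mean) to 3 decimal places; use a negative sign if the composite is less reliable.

Var(sum) = 2 + 0.64 = 2.64; true-score variance = 1.66 + 0.64 = 2.3; composite reliability = 0.8712.
Mean component reliability = 0.8300.
Difference = 0.8712 − 0.8300 = 0.041.

0.041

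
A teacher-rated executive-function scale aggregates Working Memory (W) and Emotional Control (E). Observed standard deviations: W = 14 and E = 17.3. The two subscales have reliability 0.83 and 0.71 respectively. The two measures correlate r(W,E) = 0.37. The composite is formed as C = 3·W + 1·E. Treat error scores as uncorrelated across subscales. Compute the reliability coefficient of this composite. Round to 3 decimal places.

Var(C) = 3²·14² + 17.3² + 2·[3·14·17.3·0.37] = 2063.29 + 537.684 = 2600.97.
Under uncorrelated errors the observed covariances equal the true-score covariances, so only the own-variance terms attenuate.
True-score variance = [3²·14²·0.83 + 17.3²·0.71] + 537.684 = 1676.62 + 537.684 = 2214.3.
Reliability = 2214.3 / 2600.97 = 0.851.

0.851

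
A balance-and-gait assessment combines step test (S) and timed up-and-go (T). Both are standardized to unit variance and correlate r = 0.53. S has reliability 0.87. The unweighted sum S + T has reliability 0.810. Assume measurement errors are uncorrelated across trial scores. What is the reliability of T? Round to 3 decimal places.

0.549

Var(S+T) = 2 + 2·0.53 = 3.060.
True-score variance = ρ_S + ρ_T + 2·0.53, so 0.810 = (0.87 + ρ_T + 1.06) / 3.060.
ρ_T = 0.810·3.060 − 0.87 − 1.06 = 0.549.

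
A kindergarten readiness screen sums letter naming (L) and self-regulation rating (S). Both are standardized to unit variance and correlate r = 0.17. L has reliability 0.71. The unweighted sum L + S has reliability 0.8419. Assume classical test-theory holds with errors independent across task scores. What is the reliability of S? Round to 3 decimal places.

0.920

Var(L+S) = 2 + 2·0.17 = 2.340.
True-score variance = ρ_L + ρ_S + 2·0.17, so 0.8419 = (0.71 + ρ_S + 0.34) / 2.340.
ρ_S = 0.8419·2.340 − 0.71 − 0.34 = 0.920.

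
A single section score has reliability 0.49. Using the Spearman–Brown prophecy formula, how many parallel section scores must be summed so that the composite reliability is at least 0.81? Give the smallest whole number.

5

k ≥ ρ*(1−ρ₁)/(ρ₁(1−ρ*)) = 0.81·0.51 / (0.49·0.19) = 4.437.
Smallest integer k = 5.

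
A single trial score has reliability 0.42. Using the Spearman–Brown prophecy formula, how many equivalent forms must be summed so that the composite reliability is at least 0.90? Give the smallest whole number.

k ≥ ρ*(1−ρ₁)/(ρ₁(1−ρ*)) = 0.90·0.58 / (0.42·0.10) = 12.429.
Smallest integer k = 13.

13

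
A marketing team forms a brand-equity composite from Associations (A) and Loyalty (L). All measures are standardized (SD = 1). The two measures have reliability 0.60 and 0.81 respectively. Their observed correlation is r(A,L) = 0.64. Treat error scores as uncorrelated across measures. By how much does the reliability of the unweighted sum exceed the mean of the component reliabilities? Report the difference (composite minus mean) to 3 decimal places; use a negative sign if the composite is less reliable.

Var(sum) = 2 + 1.28 = 3.28; true-score variance = 1.41 + 1.28 = 2.69; composite reliability = 0.8201.
Mean component reliability = 0.7050.
Difference = 0.8201 − 0.7050 = 0.115.

0.115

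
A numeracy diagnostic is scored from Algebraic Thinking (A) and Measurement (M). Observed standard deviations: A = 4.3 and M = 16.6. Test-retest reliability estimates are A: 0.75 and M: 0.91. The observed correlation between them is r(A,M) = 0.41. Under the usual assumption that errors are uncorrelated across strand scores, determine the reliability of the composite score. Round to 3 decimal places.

Var(A+M) = 4.3² + 16.6² + 2·[4.3·16.6·0.41] = 294.05 + 58.5316 = 352.582.
Because errors are independent across components, Cov(Tᵢ,Tⱼ) = Cov(Xᵢ,Xⱼ); the off-diagonal part of the true-score variance is the same as above.
True-score variance = [4.3²·0.75 + 16.6²·0.91] + 58.5316 = 264.627 + 58.5316 = 323.159.
Reliability = 323.159 / 352.582 = 0.917.

0.917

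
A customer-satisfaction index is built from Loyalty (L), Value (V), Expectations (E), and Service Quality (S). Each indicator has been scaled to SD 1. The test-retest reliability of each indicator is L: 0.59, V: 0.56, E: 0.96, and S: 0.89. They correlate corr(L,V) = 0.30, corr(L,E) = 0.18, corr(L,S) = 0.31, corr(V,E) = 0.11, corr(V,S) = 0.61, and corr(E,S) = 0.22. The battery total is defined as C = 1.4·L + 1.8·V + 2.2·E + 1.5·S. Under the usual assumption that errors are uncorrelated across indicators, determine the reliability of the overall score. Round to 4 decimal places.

Var(C) = 1.4² + 1.8² + 2.2² + 1.5² + 2·[2.52·0.30 + 3.08·0.18 + 2.1·0.31 + 3.96·0.11 + 2.7·0.61 + 3.3·0.22] = 12.29 + 9.54 = 21.83.
Because errors are independent across components, Cov(Tᵢ,Tⱼ) = Cov(Xᵢ,Xⱼ); the off-diagonal part of the true-score variance is the same as above.
True-score variance = [1.4²·0.59 + 1.8²·0.56 + 2.2²·0.96 + 1.5²·0.89] + 9.54 = 9.6197 + 9.54 = 19.1597.
Reliability = 19.1597 / 21.83 = 0.8777.

0.8777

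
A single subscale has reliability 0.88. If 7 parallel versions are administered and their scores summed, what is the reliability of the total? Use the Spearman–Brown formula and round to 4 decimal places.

ρ_k = kρ / (1 + (k−1)ρ) = 7·0.88 / (1 + 6·0.88) = 6.160 / 6.280 = 0.9809.

0.9809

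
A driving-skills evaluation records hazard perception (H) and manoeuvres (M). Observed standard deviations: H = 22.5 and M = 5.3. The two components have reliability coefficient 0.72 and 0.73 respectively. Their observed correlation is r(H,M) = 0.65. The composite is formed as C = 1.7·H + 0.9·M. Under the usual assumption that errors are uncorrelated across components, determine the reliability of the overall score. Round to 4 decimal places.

0.7587

Var(C) = 1.7²·22.5² + 0.9²·5.3² + 2·[1.53·22.5·5.3·0.65] = 1485.82 + 237.188 = 1723.
Because errors are independent across components, Cov(Tᵢ,Tⱼ) = Cov(Xᵢ,Xⱼ); the off-diagonal part of the true-score variance is the same as above.
True-score variance = [1.7²·22.5²·0.72 + 0.9²·5.3²·0.73] + 237.188 = 1070.01 + 237.188 = 1307.2.
Reliability = 1307.2 / 1723 = 0.7587.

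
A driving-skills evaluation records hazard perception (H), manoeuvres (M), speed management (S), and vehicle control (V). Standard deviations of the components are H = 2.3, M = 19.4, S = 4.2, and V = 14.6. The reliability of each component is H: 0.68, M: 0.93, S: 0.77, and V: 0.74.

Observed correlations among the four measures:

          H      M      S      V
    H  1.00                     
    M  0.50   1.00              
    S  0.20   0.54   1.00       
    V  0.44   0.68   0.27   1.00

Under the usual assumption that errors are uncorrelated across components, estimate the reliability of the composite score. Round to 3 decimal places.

0.927

Var(H+M+S+V) = 2.3² + 19.4² + 4.2² + 14.6² + 2·[2.3·19.4·0.50 + 2.3·4.2·0.20 + 2.3·14.6·0.44 + 19.4·4.2·0.54 + 19.4·14.6·0.68 + 4.2·14.6·0.27] = 612.45 + 584.352 = 1196.8.
Under uncorrelated errors the observed covariances equal the true-score covariances, so only the own-variance terms attenuate.
True-score variance = [2.3²·0.68 + 19.4²·0.93 + 4.2²·0.77 + 14.6²·0.74] + 584.352 = 524.933 + 584.352 = 1109.29.
Reliability = 1109.29 / 1196.8 = 0.927.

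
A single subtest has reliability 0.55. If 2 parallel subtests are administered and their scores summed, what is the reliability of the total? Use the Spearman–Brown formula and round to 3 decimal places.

ρ_k = kρ / (1 + (k−1)ρ) = 2·0.55 / (1 + 1·0.55) = 1.100 / 1.550 = 0.710.

0.710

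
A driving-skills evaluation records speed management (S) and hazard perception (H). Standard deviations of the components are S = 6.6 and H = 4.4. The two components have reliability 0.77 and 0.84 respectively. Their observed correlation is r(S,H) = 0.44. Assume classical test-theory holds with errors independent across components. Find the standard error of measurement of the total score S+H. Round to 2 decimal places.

Var(total) = 62.92 + 25.5552 = 88.4752.
True-score variance = 49.8036 + 25.5552 = 75.3588, so reliability = 0.8518.
Error variance = 88.4752 − 75.3588 = 13.1164; SEM = √13.1164 = 3.62.

3.62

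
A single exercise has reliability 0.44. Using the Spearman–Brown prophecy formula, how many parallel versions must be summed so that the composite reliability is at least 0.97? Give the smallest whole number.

42

k ≥ ρ*(1−ρ₁)/(ρ₁(1−ρ*)) = 0.97·0.56 / (0.44·0.03) = 41.152.
Smallest integer k = 42.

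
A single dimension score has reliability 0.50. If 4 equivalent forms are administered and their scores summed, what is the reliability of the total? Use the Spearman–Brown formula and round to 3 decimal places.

0.800

ρ_k = kρ / (1 + (k−1)ρ) = 4·0.50 / (1 + 3·0.50) = 2.000 / 2.500 = 0.800.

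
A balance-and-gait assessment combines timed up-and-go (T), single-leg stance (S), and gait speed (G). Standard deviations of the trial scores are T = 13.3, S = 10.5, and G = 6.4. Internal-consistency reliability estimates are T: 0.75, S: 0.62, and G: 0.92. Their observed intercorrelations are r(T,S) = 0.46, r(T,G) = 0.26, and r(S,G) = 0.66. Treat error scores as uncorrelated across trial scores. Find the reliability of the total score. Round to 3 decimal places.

Var(T+S+G) = 13.3² + 10.5² + 6.4² + 2·[13.3·10.5·0.46 + 13.3·6.4·0.26 + 10.5·6.4·0.66] = 328.1 + 261.444 = 589.544.
With uncorrelated errors the cross-covariances are all true-score covariance, so they carry over unchanged; only the diagonal terms shrink to ρᵢσᵢ².
True-score variance = [13.3²·0.75 + 10.5²·0.62 + 6.4²·0.92] + 261.444 = 238.706 + 261.444 = 500.15.
Reliability = 500.15 / 589.544 = 0.848.

0.848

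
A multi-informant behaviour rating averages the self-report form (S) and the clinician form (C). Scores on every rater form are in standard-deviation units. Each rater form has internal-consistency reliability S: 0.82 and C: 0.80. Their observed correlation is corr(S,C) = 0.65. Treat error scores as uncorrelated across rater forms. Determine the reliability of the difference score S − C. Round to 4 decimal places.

0.4571

Var(S−C) = 1 + 1 − 2·0.65 = 2 − 1.3 = 0.7.
With uncorrelated errors the cross-covariances are all true-score covariance, so they carry over unchanged; only the diagonal terms shrink to ρᵢσᵢ².
True-score variance = [0.82 + 0.80] − 1.3 = 1.62 − 1.3 = 0.32.
Reliability = 0.32 / 0.7 = 0.4571.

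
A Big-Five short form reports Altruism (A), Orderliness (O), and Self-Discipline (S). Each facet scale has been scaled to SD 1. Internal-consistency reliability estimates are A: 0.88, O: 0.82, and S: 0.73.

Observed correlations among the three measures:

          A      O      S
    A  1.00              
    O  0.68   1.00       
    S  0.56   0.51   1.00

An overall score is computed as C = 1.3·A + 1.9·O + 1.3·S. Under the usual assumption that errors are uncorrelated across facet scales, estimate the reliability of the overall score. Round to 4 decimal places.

Var(C) = 1.3² + 1.9² + 1.3² + 2·[2.47·0.68 + 1.69·0.56 + 2.47·0.51] = 6.99 + 7.7714 = 14.7614.
With uncorrelated errors the cross-covariances are all true-score covariance, so they carry over unchanged; only the diagonal terms shrink to ρᵢσᵢ².
True-score variance = [1.3²·0.88 + 1.9²·0.82 + 1.3²·0.73] + 7.7714 = 5.6811 + 7.7714 = 13.4525.
Reliability = 13.4525 / 14.7614 = 0.9113.

0.9113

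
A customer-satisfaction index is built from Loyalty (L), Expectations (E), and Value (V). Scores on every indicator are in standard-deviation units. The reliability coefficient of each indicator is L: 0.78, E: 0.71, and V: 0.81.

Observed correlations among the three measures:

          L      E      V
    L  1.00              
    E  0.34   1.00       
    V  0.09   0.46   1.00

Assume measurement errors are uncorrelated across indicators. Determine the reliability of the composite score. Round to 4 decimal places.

0.8536

Var(L+E+V) = 3 + 2·[0.34 + 0.09 + 0.46] = 3 + 1.78 = 4.78.
With uncorrelated errors the cross-covariances are all true-score covariance, so they carry over unchanged; only the diagonal terms shrink to ρᵢσᵢ².
True-score variance = [0.78 + 0.71 + 0.81] + 1.78 = 2.3 + 1.78 = 4.08.
Reliability = 4.08 / 4.78 = 0.8536.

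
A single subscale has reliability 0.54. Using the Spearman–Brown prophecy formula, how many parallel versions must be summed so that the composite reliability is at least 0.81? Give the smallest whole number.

k ≥ ρ*(1−ρ₁)/(ρ₁(1−ρ*)) = 0.81·0.46 / (0.54·0.19) = 3.632.
Smallest integer k = 4.

4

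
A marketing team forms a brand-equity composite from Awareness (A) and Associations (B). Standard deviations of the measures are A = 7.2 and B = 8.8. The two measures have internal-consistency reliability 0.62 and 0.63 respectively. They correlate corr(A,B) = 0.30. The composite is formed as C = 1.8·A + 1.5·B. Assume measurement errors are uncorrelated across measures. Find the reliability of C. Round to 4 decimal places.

0.7116

Var(C) = 1.8²·7.2² + 1.5²·8.8² + 2·[2.7·7.2·8.8·0.30] = 342.202 + 102.643 = 444.845.
Because errors are independent across components, Cov(Tᵢ,Tⱼ) = Cov(Xᵢ,Xⱼ); the off-diagonal part of the true-score variance is the same as above.
True-score variance = [1.8²·7.2²·0.62 + 1.5²·8.8²·0.63] + 102.643 = 213.907 + 102.643 = 316.551.
Reliability = 316.551 / 444.845 = 0.7116.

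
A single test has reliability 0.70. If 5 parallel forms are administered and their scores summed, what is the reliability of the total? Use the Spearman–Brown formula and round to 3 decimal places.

ρ_k = kρ / (1 + (k−1)ρ) = 5·0.70 / (1 + 4·0.70) = 3.500 / 3.800 = 0.921.

0.921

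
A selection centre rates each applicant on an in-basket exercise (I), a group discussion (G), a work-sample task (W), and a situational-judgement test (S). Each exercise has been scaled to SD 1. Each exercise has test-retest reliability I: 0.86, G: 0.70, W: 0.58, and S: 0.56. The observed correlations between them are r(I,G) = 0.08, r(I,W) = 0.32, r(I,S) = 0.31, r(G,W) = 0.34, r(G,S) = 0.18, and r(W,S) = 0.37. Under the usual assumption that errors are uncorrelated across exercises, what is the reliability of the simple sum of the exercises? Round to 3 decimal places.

Var(I+G+W+S) = 4 + 2·[0.08 + 0.32 + 0.31 + 0.34 + 0.18 + 0.37] = 4 + 3.2 = 7.2.
With uncorrelated errors the cross-covariances are all true-score covariance, so they carry over unchanged; only the diagonal terms shrink to ρᵢσᵢ².
True-score variance = [0.86 + 0.70 + 0.58 + 0.56] + 3.2 = 2.7 + 3.2 = 5.9.
Reliability = 5.9 / 7.2 = 0.819.

0.819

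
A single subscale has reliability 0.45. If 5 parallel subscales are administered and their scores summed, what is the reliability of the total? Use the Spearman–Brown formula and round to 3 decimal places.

ρ_k = kρ / (1 + (k−1)ρ) = 5·0.45 / (1 + 4·0.45) = 2.250 / 2.800 = 0.804.

0.804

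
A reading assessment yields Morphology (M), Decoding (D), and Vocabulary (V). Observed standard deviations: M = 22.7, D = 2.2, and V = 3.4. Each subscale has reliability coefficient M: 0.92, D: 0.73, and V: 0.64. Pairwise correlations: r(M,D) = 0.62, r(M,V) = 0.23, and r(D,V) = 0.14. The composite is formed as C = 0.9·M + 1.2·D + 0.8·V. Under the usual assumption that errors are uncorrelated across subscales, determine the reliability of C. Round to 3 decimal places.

0.928

Var(C) = 0.9²·22.7² + 1.2²·2.2² + 0.8²·3.4² + 2·[1.08·22.7·2.2·0.62 + 0.72·22.7·3.4·0.23 + 0.96·2.2·3.4·0.14] = 431.753 + 94.4523 = 526.205.
With uncorrelated errors the cross-covariances are all true-score covariance, so they carry over unchanged; only the diagonal terms shrink to ρᵢσᵢ².
True-score variance = [0.9²·22.7²·0.92 + 1.2²·2.2²·0.73 + 0.8²·3.4²·0.64] + 94.4523 = 393.817 + 94.4523 = 488.269.
Reliability = 488.269 / 526.205 = 0.928.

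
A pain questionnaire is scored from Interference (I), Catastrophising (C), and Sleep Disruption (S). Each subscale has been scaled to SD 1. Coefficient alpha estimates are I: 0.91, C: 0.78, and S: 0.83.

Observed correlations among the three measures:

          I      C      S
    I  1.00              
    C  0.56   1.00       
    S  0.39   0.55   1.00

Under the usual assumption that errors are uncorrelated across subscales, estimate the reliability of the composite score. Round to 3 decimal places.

0.920

Var(I+C+S) = 3 + 2·[0.56 + 0.39 + 0.55] = 3 + 3 = 6.
With uncorrelated errors the cross-covariances are all true-score covariance, so they carry over unchanged; only the diagonal terms shrink to ρᵢσᵢ².
True-score variance = [0.91 + 0.78 + 0.83] + 3 = 2.52 + 3 = 5.52.
Reliability = 5.52 / 6 = 0.920.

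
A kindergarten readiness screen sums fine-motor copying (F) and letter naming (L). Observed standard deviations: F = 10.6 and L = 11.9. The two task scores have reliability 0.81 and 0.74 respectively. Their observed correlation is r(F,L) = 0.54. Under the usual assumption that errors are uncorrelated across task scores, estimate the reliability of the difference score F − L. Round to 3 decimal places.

Var(F−L) = 10.6² + 11.9² − 2·10.6·11.9·0.54 = 253.97 − 136.231 = 117.739.
With uncorrelated errors the cross-covariances are all true-score covariance, so they carry over unchanged; only the diagonal terms shrink to ρᵢσᵢ².
True-score variance = [10.6²·0.81 + 11.9²·0.74] − 136.231 = 195.803 − 136.231 = 59.5718.
Reliability = 59.5718 / 117.739 = 0.506.

0.506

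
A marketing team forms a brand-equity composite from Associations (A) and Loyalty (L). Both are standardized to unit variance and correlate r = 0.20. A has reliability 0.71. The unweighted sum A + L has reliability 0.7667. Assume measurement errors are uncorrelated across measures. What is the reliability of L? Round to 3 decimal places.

Var(A+L) = 2 + 2·0.20 = 2.400.
True-score variance = ρ_A + ρ_L + 2·0.20, so 0.7667 = (0.71 + ρ_L + 0.40) / 2.400.
ρ_L = 0.7667·2.400 − 0.71 − 0.40 = 0.730.

0.730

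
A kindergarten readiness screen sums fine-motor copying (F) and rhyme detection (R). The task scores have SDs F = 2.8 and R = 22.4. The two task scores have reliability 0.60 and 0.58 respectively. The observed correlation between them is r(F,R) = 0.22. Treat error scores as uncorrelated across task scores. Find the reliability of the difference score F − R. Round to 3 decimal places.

Var(F−R) = 2.8² + 22.4² − 2·2.8·22.4·0.22 = 509.6 − 27.5968 = 482.003.
Because errors are independent across components, Cov(Tᵢ,Tⱼ) = Cov(Xᵢ,Xⱼ); the off-diagonal part of the true-score variance is the same as above.
True-score variance = [2.8²·0.60 + 22.4²·0.58] − 27.5968 = 295.725 − 27.5968 = 268.128.
Reliability = 268.128 / 482.003 = 0.556.

0.556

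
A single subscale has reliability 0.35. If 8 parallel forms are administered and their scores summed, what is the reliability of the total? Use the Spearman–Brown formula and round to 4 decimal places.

ρ_k = kρ / (1 + (k−1)ρ) = 8·0.35 / (1 + 7·0.35) = 2.800 / 3.450 = 0.8116.

0.8116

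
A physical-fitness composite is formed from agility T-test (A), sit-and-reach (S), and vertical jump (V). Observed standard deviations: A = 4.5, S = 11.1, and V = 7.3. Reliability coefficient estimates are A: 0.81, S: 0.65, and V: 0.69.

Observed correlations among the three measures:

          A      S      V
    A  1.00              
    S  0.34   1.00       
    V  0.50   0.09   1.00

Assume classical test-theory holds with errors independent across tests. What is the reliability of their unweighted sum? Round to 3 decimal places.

Var(A+S+V) = 4.5² + 11.1² + 7.3² + 2·[4.5·11.1·0.34 + 4.5·7.3·0.50 + 11.1·7.3·0.09] = 196.75 + 81.4014 = 278.151.
With uncorrelated errors the cross-covariances are all true-score covariance, so they carry over unchanged; only the diagonal terms shrink to ρᵢσᵢ².
True-score variance = [4.5²·0.81 + 11.1²·0.65 + 7.3²·0.69] + 81.4014 = 133.259 + 81.4014 = 214.66.
Reliability = 214.66 / 278.151 = 0.772.

0.772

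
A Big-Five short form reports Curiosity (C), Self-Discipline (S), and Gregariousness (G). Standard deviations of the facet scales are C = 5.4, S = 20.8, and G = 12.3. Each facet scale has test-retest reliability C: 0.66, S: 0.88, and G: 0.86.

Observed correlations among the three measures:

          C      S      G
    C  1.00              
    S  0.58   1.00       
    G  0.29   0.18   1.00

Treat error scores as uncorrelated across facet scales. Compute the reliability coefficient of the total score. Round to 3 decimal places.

0.905

Var(C+S+G) = 5.4² + 20.8² + 12.3² + 2·[5.4·20.8·0.58 + 5.4·12.3·0.29 + 20.8·12.3·0.18] = 613.09 + 260.917 = 874.007.
Under uncorrelated errors the observed covariances equal the true-score covariances, so only the own-variance terms attenuate.
True-score variance = [5.4²·0.66 + 20.8²·0.88 + 12.3²·0.86] + 260.917 = 530.078 + 260.917 = 790.995.
Reliability = 790.995 / 874.007 = 0.905.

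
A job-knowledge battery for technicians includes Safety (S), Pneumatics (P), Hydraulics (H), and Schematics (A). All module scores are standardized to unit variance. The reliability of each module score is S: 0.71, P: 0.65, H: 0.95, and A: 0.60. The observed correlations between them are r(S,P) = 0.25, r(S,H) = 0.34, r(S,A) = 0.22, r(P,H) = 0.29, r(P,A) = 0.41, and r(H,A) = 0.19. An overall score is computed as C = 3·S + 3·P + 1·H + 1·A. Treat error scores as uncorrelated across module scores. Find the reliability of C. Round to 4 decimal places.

Var(C) = 3² + 3² + 1 + 1 + 2·[9·0.25 + 3·0.34 + 3·0.22 + 3·0.29 + 3·0.41 + 0.19] = 20 + 12.44 = 32.44.
Because errors are independent across components, Cov(Tᵢ,Tⱼ) = Cov(Xᵢ,Xⱼ); the off-diagonal part of the true-score variance is the same as above.
True-score variance = [3²·0.71 + 3²·0.65 + 0.95 + 0.60] + 12.44 = 13.79 + 12.44 = 26.23.
Reliability = 26.23 / 32.44 = 0.8086.

0.8086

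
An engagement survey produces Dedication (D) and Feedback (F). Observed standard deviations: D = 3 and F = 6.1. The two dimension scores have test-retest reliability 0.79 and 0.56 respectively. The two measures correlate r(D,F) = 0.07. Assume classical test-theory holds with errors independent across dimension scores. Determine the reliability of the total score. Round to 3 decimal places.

Var(D+F) = 3² + 6.1² + 2·[3·6.1·0.07] = 46.21 + 2.562 = 48.772.
Under uncorrelated errors the observed covariances equal the true-score covariances, so only the own-variance terms attenuate.
True-score variance = [3²·0.79 + 6.1²·0.56] + 2.562 = 27.9476 + 2.562 = 30.5096.
Reliability = 30.5096 / 48.772 = 0.626.

0.626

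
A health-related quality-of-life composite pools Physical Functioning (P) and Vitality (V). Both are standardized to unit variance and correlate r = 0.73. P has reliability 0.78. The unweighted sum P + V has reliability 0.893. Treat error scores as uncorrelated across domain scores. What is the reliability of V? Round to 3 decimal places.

Var(P+V) = 2 + 2·0.73 = 3.460.
True-score variance = ρ_P + ρ_V + 2·0.73, so 0.893 = (0.78 + ρ_V + 1.46) / 3.460.
ρ_V = 0.893·3.460 − 0.78 − 1.46 = 0.850.

0.850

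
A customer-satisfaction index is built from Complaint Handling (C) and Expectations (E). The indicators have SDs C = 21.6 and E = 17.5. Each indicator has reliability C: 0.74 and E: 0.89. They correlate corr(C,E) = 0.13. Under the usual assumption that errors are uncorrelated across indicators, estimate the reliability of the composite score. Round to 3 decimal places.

0.822

Var(C+E) = 21.6² + 17.5² + 2·[21.6·17.5·0.13] = 772.81 + 98.28 = 871.09.
Under uncorrelated errors the observed covariances equal the true-score covariances, so only the own-variance terms attenuate.
True-score variance = [21.6²·0.74 + 17.5²·0.89] + 98.28 = 617.817 + 98.28 = 716.097.
Reliability = 716.097 / 871.09 = 0.822.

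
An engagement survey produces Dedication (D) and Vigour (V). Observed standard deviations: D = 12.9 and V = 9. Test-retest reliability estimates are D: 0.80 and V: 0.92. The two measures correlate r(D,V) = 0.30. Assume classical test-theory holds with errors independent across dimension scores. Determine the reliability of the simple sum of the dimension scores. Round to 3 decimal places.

0.875

Var(D+V) = 12.9² + 9² + 2·[12.9·9·0.30] = 247.41 + 69.66 = 317.07.
With uncorrelated errors the cross-covariances are all true-score covariance, so they carry over unchanged; only the diagonal terms shrink to ρᵢσᵢ².
True-score variance = [12.9²·0.80 + 9²·0.92] + 69.66 = 207.648 + 69.66 = 277.308.
Reliability = 277.308 / 317.07 = 0.875.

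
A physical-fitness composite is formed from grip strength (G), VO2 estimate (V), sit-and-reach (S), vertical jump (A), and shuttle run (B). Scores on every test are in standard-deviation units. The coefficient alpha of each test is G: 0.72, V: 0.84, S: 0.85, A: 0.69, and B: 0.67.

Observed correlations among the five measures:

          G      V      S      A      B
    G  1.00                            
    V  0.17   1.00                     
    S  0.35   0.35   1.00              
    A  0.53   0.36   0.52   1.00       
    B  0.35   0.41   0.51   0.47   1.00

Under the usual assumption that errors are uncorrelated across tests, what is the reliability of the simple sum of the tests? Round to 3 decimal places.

Var(G+V+S+A+B) = 5 + 2·[0.17 + 0.35 + 0.53 + 0.35 + 0.35 + 0.36 + 0.41 + 0.52 + 0.51 + 0.47] = 5 + 8.04 = 13.04.
Because errors are independent across components, Cov(Tᵢ,Tⱼ) = Cov(Xᵢ,Xⱼ); the off-diagonal part of the true-score variance is the same as above.
True-score variance = [0.72 + 0.84 + 0.85 + 0.69 + 0.67] + 8.04 = 3.77 + 8.04 = 11.81.
Reliability = 11.81 / 13.04 = 0.906.

0.906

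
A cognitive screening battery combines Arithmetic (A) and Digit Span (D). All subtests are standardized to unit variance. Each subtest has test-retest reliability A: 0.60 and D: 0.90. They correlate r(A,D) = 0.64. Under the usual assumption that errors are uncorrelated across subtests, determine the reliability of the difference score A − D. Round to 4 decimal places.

0.3056

Var(A−D) = 1 + 1 − 2·0.64 = 2 − 1.28 = 0.72.
Because errors are independent across components, Cov(Tᵢ,Tⱼ) = Cov(Xᵢ,Xⱼ); the off-diagonal part of the true-score variance is the same as above.
True-score variance = [0.60 + 0.90] − 1.28 = 1.5 − 1.28 = 0.22.
Reliability = 0.22 / 0.72 = 0.3056.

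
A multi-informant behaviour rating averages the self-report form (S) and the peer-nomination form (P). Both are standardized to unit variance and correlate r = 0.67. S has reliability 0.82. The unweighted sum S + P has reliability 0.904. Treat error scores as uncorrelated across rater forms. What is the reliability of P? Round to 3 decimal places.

Var(S+P) = 2 + 2·0.67 = 3.340.
True-score variance = ρ_S + ρ_P + 2·0.67, so 0.904 = (0.82 + ρ_P + 1.34) / 3.340.
ρ_P = 0.904·3.340 − 0.82 − 1.34 = 0.859.

0.859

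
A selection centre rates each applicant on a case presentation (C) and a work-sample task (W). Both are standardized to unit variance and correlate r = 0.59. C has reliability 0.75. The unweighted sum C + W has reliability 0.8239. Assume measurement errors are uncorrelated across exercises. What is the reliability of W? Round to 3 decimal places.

Var(C+W) = 2 + 2·0.59 = 3.180.
True-score variance = ρ_C + ρ_W + 2·0.59, so 0.8239 = (0.75 + ρ_W + 1.18) / 3.180.
ρ_W = 0.8239·3.180 − 0.75 − 1.18 = 0.690.

0.690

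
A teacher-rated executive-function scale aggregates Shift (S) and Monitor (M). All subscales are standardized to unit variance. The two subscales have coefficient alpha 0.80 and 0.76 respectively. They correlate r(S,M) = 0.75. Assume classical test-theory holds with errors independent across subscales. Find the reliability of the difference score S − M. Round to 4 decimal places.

0.1200

Var(S−M) = 1 + 1 − 2·0.75 = 2 − 1.5 = 0.5.
With uncorrelated errors the cross-covariances are all true-score covariance, so they carry over unchanged; only the diagonal terms shrink to ρᵢσᵢ².
True-score variance = [0.80 + 0.76] − 1.5 = 1.56 − 1.5 = 0.06.
Reliability = 0.06 / 0.5 = 0.1200.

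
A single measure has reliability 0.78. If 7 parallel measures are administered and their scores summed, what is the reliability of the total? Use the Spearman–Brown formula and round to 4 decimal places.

ρ_k = kρ / (1 + (k−1)ρ) = 7·0.78 / (1 + 6·0.78) = 5.460 / 5.680 = 0.9613.

0.9613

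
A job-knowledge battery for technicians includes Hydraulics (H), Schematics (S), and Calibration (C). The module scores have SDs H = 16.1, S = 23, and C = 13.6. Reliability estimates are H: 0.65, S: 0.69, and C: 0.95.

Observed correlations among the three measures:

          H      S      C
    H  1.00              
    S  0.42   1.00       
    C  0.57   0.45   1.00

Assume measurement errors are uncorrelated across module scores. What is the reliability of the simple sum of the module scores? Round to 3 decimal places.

Var(H+S+C) = 16.1² + 23² + 13.6² + 2·[16.1·23·0.42 + 16.1·13.6·0.57 + 23·13.6·0.45] = 973.17 + 842.186 = 1815.36.
With uncorrelated errors the cross-covariances are all true-score covariance, so they carry over unchanged; only the diagonal terms shrink to ρᵢσᵢ².
True-score variance = [16.1²·0.65 + 23²·0.69 + 13.6²·0.95] + 842.186 = 709.208 + 842.186 = 1551.39.
Reliability = 1551.39 / 1815.36 = 0.855.

0.855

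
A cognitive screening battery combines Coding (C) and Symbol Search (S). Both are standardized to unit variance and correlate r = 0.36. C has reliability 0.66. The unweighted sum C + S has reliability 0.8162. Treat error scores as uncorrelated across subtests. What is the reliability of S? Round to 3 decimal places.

Var(C+S) = 2 + 2·0.36 = 2.720.
True-score variance = ρ_C + ρ_S + 2·0.36, so 0.8162 = (0.66 + ρ_S + 0.72) / 2.720.
ρ_S = 0.8162·2.720 − 0.66 − 0.72 = 0.840.

0.840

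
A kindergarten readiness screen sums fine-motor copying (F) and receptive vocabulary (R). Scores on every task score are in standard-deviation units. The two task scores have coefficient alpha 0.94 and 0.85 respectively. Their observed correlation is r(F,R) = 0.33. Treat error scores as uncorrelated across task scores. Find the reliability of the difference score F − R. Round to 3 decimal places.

Var(F−R) = 1 + 1 − 2·0.33 = 2 − 0.66 = 1.34.
With uncorrelated errors the cross-covariances are all true-score covariance, so they carry over unchanged; only the diagonal terms shrink to ρᵢσᵢ².
True-score variance = [0.94 + 0.85] − 0.66 = 1.79 − 0.66 = 1.13.
Reliability = 1.13 / 1.34 = 0.843.

0.843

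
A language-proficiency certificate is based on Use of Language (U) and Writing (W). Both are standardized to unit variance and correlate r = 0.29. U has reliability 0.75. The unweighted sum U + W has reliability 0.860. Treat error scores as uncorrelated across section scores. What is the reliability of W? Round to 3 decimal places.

Var(U+W) = 2 + 2·0.29 = 2.580.
True-score variance = ρ_U + ρ_W + 2·0.29, so 0.860 = (0.75 + ρ_W + 0.58) / 2.580.
ρ_W = 0.860·2.580 − 0.75 − 0.58 = 0.889.

0.889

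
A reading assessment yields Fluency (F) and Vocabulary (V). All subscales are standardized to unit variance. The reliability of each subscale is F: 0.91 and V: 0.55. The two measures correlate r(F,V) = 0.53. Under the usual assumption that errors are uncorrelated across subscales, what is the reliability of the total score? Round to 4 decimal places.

0.8235

Var(F+V) = 2 + 2·[0.53] = 2 + 1.06 = 3.06.
Under uncorrelated errors the observed covariances equal the true-score covariances, so only the own-variance terms attenuate.
True-score variance = [0.91 + 0.55] + 1.06 = 1.46 + 1.06 = 2.52.
Reliability = 2.52 / 3.06 = 0.8235.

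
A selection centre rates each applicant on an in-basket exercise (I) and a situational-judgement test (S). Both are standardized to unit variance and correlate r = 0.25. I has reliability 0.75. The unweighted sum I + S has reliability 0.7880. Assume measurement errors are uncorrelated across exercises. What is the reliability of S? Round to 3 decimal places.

0.720

Var(I+S) = 2 + 2·0.25 = 2.500.
True-score variance = ρ_I + ρ_S + 2·0.25, so 0.7880 = (0.75 + ρ_S + 0.50) / 2.500.
ρ_S = 0.7880·2.500 − 0.75 − 0.50 = 0.720.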